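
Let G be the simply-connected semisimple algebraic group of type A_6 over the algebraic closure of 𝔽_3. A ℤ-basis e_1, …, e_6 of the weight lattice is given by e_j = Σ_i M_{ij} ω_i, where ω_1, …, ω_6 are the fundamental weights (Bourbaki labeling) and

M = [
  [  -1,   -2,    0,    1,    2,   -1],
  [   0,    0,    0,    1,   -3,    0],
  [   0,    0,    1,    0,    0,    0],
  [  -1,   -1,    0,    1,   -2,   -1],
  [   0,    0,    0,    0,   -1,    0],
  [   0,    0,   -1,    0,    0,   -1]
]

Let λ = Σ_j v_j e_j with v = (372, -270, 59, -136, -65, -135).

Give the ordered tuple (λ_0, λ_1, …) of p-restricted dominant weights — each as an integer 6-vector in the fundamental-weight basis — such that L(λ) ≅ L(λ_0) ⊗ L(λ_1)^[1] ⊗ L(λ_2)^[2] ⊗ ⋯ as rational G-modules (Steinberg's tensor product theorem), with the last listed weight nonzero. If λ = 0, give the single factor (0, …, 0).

In the fundamental-weight basis, λ has coordinates c = M·v (v = (372, -270, 59, -136, -65, -135)):
  c_1 = (-1)·(372) + (-2)·(-270) + 0·59 + (1)·(-136) + (2)·(-65) + (-1)·(-135) = 37
  c_2 = 0·372 + (0)·(-270) + 0·59 + (1)·(-136) + (-3)·(-65) + (0)·(-135) = 59
  c_3 = 0·372 + (0)·(-270) + 1·59 + (0)·(-136) + (0)·(-65) + (0)·(-135) = 59
  c_4 = (-1)·(372) + (-1)·(-270) + 0·59 + (1)·(-136) + (-2)·(-65) + (-1)·(-135) = 27
  c_5 = 0·372 + (0)·(-270) + 0·59 + (0)·(-136) + (-1)·(-65) + (0)·(-135) = 65
  c_6 = 0·372 + (0)·(-270) + (-1)·(59) + (0)·(-136) + (0)·(-65) + (-1)·(-135) = 76
Expand coordinatewise in base 3:
  c_1 = 37 = 1·3^0 + 0·3^1 + 1·3^2 + 1·3^3
  c_2 = 59 = 2·3^0 + 1·3^1 + 0·3^2 + 2·3^3
  c_3 = 59 = 2·3^0 + 1·3^1 + 0·3^2 + 2·3^3
  c_4 = 27 = 0·3^0 + 0·3^1 + 0·3^2 + 1·3^3
  c_5 = 65 = 2·3^0 + 0·3^1 + 1·3^2 + 2·3^3
  c_6 = 76 = 1·3^0 + 1·3^1 + 2·3^2 + 2·3^3
p-restricted factor λ_0 = (1, 2, 2, 0, 2, 1)
p-restricted factor λ_1 = (0, 1, 1, 0, 0, 1)
p-restricted factor λ_2 = (1, 0, 0, 0, 1, 2)
p-restricted factor λ_3 = (1, 2, 2, 1, 2, 2)

((1, 2, 2, 0, 2, 1), (0, 1, 1, 0, 0, 1), (1, 0, 0, 0, 1, 2), (1, 2, 2, 1, 2, 2))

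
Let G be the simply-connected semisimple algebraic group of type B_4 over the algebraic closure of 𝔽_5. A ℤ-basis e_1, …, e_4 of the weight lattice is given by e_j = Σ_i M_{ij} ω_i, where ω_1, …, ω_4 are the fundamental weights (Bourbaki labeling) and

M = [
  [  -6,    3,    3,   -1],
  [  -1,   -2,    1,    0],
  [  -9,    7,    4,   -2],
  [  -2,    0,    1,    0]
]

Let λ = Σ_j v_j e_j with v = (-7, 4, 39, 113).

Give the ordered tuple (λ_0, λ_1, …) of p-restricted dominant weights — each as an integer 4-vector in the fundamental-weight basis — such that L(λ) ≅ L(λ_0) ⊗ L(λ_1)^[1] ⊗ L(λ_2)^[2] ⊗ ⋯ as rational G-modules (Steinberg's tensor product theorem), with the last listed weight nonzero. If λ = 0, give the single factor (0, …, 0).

ω-coordinates c = M·v, v = (-7, 4, 39, 113):
  c_1 = (-6)·(-7) + 3·4 + 3·39 + (-1)·(113) = 58
  c_2 = (-1)·(-7) + (-2)·(4) + 1·39 + 0·113 = 38
  c_3 = (-9)·(-7) + 7·4 + 4·39 + (-2)·(113) = 21
  c_4 = (-2)·(-7) + 0·4 + 1·39 + 0·113 = 53
Base-5 expansion of each c_i:
  c_1 = 58 = 3·5^0 + 1·5^1 + 2·5^2
  c_2 = 38 = 3·5^0 + 2·5^1 + 1·5^2
  c_3 = 21 = 1·5^0 + 4·5^1
  c_4 = 53 = 3·5^0 + 0·5^1 + 2·5^2
p-restricted factor λ_0 = (3, 3, 1, 3)
p-restricted factor λ_1 = (1, 2, 4, 0)
p-restricted factor λ_2 = (2, 1, 0, 2)

((3, 3, 1, 3), (1, 2, 4, 0), (2, 1, 0, 2))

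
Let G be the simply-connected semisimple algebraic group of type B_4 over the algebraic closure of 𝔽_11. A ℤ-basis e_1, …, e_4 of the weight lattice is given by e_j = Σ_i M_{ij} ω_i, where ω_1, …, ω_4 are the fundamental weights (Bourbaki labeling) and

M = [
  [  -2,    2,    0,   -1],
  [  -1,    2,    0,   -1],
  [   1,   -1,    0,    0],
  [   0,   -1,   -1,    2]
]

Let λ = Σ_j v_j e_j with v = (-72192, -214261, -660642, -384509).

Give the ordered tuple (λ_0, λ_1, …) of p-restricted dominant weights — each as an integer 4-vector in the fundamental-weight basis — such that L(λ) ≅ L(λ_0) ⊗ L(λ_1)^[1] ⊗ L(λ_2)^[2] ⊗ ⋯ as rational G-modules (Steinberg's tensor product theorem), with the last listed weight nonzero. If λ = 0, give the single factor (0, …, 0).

((7, 8, 4, 10), (5, 9, 1, 0), (4, 1, 8, 6), (9, 10, 7, 2), (6, 1, 9, 7))

In the fundamental-weight basis, λ has coordinates c = M·v (v = (-72192, -214261, -660642, -384509)):
  c_1 = (-2)·(-72192) + (2)·(-214261) + (0)·(-660642) + (-1)·(-384509) = 100371
  c_2 = (-1)·(-72192) + (2)·(-214261) + (0)·(-660642) + (-1)·(-384509) = 28179
  c_3 = (1)·(-72192) + (-1)·(-214261) + (0)·(-660642) + (0)·(-384509) = 142069
  c_4 = (0)·(-72192) + (-1)·(-214261) + (-1)·(-660642) + (2)·(-384509) = 105885
Expand coordinatewise in base 11:
  c_1 = 100371 = 7·11^0 + 5·11^1 + 4·11^2 + 9·11^3 + 6·11^4
  c_2 = 28179 = 8·11^0 + 9·11^1 + 1·11^2 + 10·11^3 + 1·11^4
  c_3 = 142069 = 4·11^0 + 1·11^1 + 8·11^2 + 7·11^3 + 9·11^4
  c_4 = 105885 = 10·11^0 + 0·11^1 + 6·11^2 + 2·11^3 + 7·11^4
Factor λ_0 = (7, 8, 4, 10)
Factor λ_1 = (5, 9, 1, 0)
Factor λ_2 = (4, 1, 8, 6)
Factor λ_3 = (9, 10, 7, 2)
Factor λ_4 = (6, 1, 9, 7)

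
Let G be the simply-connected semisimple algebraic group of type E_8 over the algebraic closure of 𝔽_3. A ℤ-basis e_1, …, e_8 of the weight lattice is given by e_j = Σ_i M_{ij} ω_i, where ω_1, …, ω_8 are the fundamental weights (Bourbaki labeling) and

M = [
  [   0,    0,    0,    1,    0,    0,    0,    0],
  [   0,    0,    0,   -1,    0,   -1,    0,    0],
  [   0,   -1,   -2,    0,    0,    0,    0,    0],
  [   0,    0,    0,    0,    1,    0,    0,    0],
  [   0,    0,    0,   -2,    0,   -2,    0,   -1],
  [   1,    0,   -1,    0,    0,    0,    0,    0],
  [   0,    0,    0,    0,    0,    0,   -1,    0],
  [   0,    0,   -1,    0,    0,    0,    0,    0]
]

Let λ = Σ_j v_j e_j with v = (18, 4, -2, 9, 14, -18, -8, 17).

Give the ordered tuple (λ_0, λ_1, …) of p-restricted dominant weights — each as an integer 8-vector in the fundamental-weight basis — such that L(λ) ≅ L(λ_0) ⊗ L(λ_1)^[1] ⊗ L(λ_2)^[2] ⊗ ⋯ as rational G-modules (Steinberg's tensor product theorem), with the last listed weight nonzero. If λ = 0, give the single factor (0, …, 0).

In the fundamental-weight basis, λ has coordinates c = M·v (v = (18, 4, -2, 9, 14, -18, -8, 17)):
  c_1 = 0*18 + 0*4 + 0*-2 + 1*9 + 0*14 + 0*-18 + 0*-8 + 0*17 = 9
  c_2 = 0*18 + 0*4 + 0*-2 + -1*9 + 0*14 + -1*-18 + 0*-8 + 0*17 = 9
  c_3 = 0*18 + -1*4 + -2*-2 + 0*9 + 0*14 + 0*-18 + 0*-8 + 0*17 = 0
  c_4 = 0*18 + 0*4 + 0*-2 + 0*9 + 1*14 + 0*-18 + 0*-8 + 0*17 = 14
  c_5 = 0*18 + 0*4 + 0*-2 + -2*9 + 0*14 + -2*-18 + 0*-8 + -1*17 = 1
  c_6 = 1*18 + 0*4 + -1*-2 + 0*9 + 0*14 + 0*-18 + 0*-8 + 0*17 = 20
  c_7 = 0*18 + 0*4 + 0*-2 + 0*9 + 0*14 + 0*-18 + -1*-8 + 0*17 = 8
  c_8 = 0*18 + 0*4 + -1*-2 + 0*9 + 0*14 + 0*-18 + 0*-8 + 0*17 = 2
Writing each c_i in base p = 3:
  c_1 = 9 = 0·3^0 + 0·3^1 + 1·3^2
  c_2 = 9 = 0·3^0 + 0·3^1 + 1·3^2
  c_3 = 0
  c_4 = 14 = 2·3^0 + 1·3^1 + 1·3^2
  c_5 = 1 = 1·3^0
  c_6 = 20 = 2·3^0 + 0·3^1 + 2·3^2
  c_7 = 8 = 2·3^0 + 2·3^1
  c_8 = 2 = 2·3^0
p-restricted factor λ_0 = (0, 0, 0, 2, 1, 2, 2, 2)
p-restricted factor λ_1 = (0, 0, 0, 1, 0, 0, 2, 0)
p-restricted factor λ_2 = (1, 1, 0, 1, 0, 2, 0, 0)

((0, 0, 0, 2, 1, 2, 2, 2), (0, 0, 0, 1, 0, 0, 2, 0), (1, 1, 0, 1, 0, 2, 0, 0))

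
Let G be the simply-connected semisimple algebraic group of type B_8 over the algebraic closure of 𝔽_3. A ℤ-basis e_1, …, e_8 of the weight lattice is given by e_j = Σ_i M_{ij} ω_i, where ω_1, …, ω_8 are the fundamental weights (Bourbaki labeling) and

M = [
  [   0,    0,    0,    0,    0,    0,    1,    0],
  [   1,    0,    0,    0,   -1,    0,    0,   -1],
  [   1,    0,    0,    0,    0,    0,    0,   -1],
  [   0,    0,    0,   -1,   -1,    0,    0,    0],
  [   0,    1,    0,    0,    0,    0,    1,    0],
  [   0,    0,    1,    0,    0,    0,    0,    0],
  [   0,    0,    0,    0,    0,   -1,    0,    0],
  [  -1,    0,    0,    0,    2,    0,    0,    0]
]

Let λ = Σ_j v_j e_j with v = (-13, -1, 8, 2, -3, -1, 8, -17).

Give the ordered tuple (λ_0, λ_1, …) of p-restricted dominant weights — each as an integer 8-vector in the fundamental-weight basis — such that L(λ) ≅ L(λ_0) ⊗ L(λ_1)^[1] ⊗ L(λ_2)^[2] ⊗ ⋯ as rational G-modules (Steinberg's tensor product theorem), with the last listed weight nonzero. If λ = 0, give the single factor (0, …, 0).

((2, 1, 1, 1, 1, 2, 1, 1), (2, 2, 1, 0, 2, 2, 0, 2))

Converting to the ω-basis (c_i = row i of M dotted with v = (-13, -1, 8, 2, -3, -1, 8, -17)):
  c_1 = (0)·(-13) + (0)·(-1) + 0·8 + 0·2 + (0)·(-3) + (0)·(-1) + 1·8 + (0)·(-17) = 8
  c_2 = (1)·(-13) + (0)·(-1) + 0·8 + 0·2 + (-1)·(-3) + (0)·(-1) + 0·8 + (-1)·(-17) = 7
  c_3 = (1)·(-13) + (0)·(-1) + 0·8 + 0·2 + (0)·(-3) + (0)·(-1) + 0·8 + (-1)·(-17) = 4
  c_4 = (0)·(-13) + (0)·(-1) + 0·8 + (-1)·(2) + (-1)·(-3) + (0)·(-1) + 0·8 + (0)·(-17) = 1
  c_5 = (0)·(-13) + (1)·(-1) + 0·8 + 0·2 + (0)·(-3) + (0)·(-1) + 1·8 + (0)·(-17) = 7
  c_6 = (0)·(-13) + (0)·(-1) + 1·8 + 0·2 + (0)·(-3) + (0)·(-1) + 0·8 + (0)·(-17) = 8
  c_7 = (0)·(-13) + (0)·(-1) + 0·8 + 0·2 + (0)·(-3) + (-1)·(-1) + 0·8 + (0)·(-17) = 1
  c_8 = (-1)·(-13) + (0)·(-1) + 0·8 + 0·2 + (2)·(-3) + (0)·(-1) + 0·8 + (0)·(-17) = 7
Base-3 expansion of each c_i:
  c_1 = 8 = 2·3^0 + 2·3^1
  c_2 = 7 = 1·3^0 + 2·3^1
  c_3 = 4 = 1·3^0 + 1·3^1
  c_4 = 1 = 1·3^0
  c_5 = 7 = 1·3^0 + 2·3^1
  c_6 = 8 = 2·3^0 + 2·3^1
  c_7 = 1 = 1·3^0
  c_8 = 7 = 1·3^0 + 2·3^1
p-restricted factor λ_0 = (2, 1, 1, 1, 1, 2, 1, 1)
p-restricted factor λ_1 = (2, 2, 1, 0, 2, 2, 0, 2)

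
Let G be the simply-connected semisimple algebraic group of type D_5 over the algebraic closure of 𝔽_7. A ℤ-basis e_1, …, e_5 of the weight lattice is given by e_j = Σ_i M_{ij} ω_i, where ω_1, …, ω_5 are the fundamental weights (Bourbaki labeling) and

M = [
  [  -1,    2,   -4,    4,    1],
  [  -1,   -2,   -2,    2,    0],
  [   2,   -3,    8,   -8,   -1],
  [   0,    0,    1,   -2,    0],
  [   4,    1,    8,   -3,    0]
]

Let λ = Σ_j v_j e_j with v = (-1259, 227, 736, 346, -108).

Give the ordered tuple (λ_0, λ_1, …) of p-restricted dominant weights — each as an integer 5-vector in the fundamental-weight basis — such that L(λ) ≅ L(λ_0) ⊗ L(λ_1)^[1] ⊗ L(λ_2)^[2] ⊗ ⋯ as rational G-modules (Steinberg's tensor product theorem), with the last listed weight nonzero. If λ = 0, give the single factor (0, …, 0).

((3, 4, 1, 2, 6), (6, 3, 4, 6, 5))

Converting to the ω-basis (c_i = row i of M dotted with v = (-1259, 227, 736, 346, -108)):
  c_1 = (-1)·(-1259) + (2)·(227) + (-4)·(736) + (4)·(346) + (1)·(-108) = 45
  c_2 = (-1)·(-1259) + (-2)·(227) + (-2)·(736) + (2)·(346) + (0)·(-108) = 25
  c_3 = (2)·(-1259) + (-3)·(227) + (8)·(736) + (-8)·(346) + (-1)·(-108) = 29
  c_4 = (0)·(-1259) + (0)·(227) + (1)·(736) + (-2)·(346) + (0)·(-108) = 44
  c_5 = (4)·(-1259) + (1)·(227) + (8)·(736) + (-3)·(346) + (0)·(-108) = 41
Expand coordinatewise in base 7:
  c_1 = 45 = 3·7^0 + 6·7^1
  c_2 = 25 = 4·7^0 + 3·7^1
  c_3 = 29 = 1·7^0 + 4·7^1
  c_4 = 44 = 2·7^0 + 6·7^1
  c_5 = 41 = 6·7^0 + 5·7^1
p-restricted factor λ_0 = (3, 4, 1, 2, 6)
p-restricted factor λ_1 = (6, 3, 4, 6, 5)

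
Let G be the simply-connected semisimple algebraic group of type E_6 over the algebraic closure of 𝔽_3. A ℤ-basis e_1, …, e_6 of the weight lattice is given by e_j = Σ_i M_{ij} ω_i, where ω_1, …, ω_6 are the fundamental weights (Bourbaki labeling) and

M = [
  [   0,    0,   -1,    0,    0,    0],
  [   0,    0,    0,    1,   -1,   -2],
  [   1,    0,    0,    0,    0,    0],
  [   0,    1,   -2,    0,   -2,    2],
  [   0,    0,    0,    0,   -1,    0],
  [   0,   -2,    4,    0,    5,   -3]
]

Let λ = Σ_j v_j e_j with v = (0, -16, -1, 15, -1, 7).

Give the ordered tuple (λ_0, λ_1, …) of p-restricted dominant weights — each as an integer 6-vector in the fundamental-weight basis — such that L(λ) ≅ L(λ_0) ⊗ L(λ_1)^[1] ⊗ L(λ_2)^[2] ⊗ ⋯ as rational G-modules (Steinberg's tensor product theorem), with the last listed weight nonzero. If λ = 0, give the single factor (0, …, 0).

ω-coordinates c = M·v, v = (0, -16, -1, 15, -1, 7):
  c_1 = 0·0 + (0)·(-16) + (-1)·(-1) + 0·15 + (0)·(-1) + 0·7 = 1
  c_2 = 0·0 + (0)·(-16) + (0)·(-1) + 1·15 + (-1)·(-1) + (-2)·(7) = 2
  c_3 = 1·0 + (0)·(-16) + (0)·(-1) + 0·15 + (0)·(-1) + 0·7 = 0
  c_4 = 0·0 + (1)·(-16) + (-2)·(-1) + 0·15 + (-2)·(-1) + 2·7 = 2
  c_5 = 0·0 + (0)·(-16) + (0)·(-1) + 0·15 + (-1)·(-1) + 0·7 = 1
  c_6 = 0·0 + (-2)·(-16) + (4)·(-1) + 0·15 + (5)·(-1) + (-3)·(7) = 2
Writing each c_i in base p = 3:
  c_1 = 1 = 1·3^0
  c_2 = 2 = 2·3^0
  c_3 = 0
  c_4 = 2 = 2·3^0
  c_5 = 1 = 1·3^0
  c_6 = 2 = 2·3^0
p-restricted factor λ_0 = (1, 2, 0, 2, 1, 2)

((1, 2, 0, 2, 1, 2),)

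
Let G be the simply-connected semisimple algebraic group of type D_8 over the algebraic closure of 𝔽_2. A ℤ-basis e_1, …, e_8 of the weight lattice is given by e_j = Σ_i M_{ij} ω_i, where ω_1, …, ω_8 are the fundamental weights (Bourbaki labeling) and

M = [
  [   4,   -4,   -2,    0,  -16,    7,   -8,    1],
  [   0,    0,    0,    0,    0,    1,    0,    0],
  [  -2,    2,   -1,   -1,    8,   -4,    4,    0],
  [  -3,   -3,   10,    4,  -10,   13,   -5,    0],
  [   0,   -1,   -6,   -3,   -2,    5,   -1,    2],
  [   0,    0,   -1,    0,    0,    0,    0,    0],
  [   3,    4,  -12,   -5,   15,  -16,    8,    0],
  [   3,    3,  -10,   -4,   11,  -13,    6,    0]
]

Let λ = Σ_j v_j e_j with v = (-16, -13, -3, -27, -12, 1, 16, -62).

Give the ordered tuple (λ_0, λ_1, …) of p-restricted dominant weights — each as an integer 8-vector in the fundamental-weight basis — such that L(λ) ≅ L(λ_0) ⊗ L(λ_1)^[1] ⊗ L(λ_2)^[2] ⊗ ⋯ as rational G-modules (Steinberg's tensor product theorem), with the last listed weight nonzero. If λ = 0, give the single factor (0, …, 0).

Converting to the ω-basis (c_i = row i of M dotted with v = (-16, -13, -3, -27, -12, 1, 16, -62)):
  c_1 = (4)·(-16) + (-4)·(-13) + (-2)·(-3) + (0)·(-27) + (-16)·(-12) + 7·1 + (-8)·(16) + (1)·(-62) = 3
  c_2 = (0)·(-16) + (0)·(-13) + (0)·(-3) + (0)·(-27) + (0)·(-12) + 1·1 + 0·16 + (0)·(-62) = 1
  c_3 = (-2)·(-16) + (2)·(-13) + (-1)·(-3) + (-1)·(-27) + (8)·(-12) + (-4)·(1) + 4·16 + (0)·(-62) = 0
  c_4 = (-3)·(-16) + (-3)·(-13) + (10)·(-3) + (4)·(-27) + (-10)·(-12) + 13·1 + (-5)·(16) + (0)·(-62) = 2
  c_5 = (0)·(-16) + (-1)·(-13) + (-6)·(-3) + (-3)·(-27) + (-2)·(-12) + 5·1 + (-1)·(16) + (2)·(-62) = 1
  c_6 = (0)·(-16) + (0)·(-13) + (-1)·(-3) + (0)·(-27) + (0)·(-12) + 0·1 + 0·16 + (0)·(-62) = 3
  c_7 = (3)·(-16) + (4)·(-13) + (-12)·(-3) + (-5)·(-27) + (15)·(-12) + (-16)·(1) + 8·16 + (0)·(-62) = 3
  c_8 = (3)·(-16) + (3)·(-13) + (-10)·(-3) + (-4)·(-27) + (11)·(-12) + (-13)·(1) + 6·16 + (0)·(-62) = 2
Base-2 expansion of each c_i:
  c_1 = 3 = 1·2^0 + 1·2^1
  c_2 = 1 = 1·2^0
  c_3 = 0
  c_4 = 2 = 0·2^0 + 1·2^1
  c_5 = 1 = 1·2^0
  c_6 = 3 = 1·2^0 + 1·2^1
  c_7 = 3 = 1·2^0 + 1·2^1
  c_8 = 2 = 0·2^0 + 1·2^1
Factor λ_0 = (1, 1, 0, 0, 1, 1, 1, 0)
Factor λ_1 = (1, 0, 0, 1, 0, 1, 1, 1)

((1, 1, 0, 0, 1, 1, 1, 0), (1, 0, 0, 1, 0, 1, 1, 1))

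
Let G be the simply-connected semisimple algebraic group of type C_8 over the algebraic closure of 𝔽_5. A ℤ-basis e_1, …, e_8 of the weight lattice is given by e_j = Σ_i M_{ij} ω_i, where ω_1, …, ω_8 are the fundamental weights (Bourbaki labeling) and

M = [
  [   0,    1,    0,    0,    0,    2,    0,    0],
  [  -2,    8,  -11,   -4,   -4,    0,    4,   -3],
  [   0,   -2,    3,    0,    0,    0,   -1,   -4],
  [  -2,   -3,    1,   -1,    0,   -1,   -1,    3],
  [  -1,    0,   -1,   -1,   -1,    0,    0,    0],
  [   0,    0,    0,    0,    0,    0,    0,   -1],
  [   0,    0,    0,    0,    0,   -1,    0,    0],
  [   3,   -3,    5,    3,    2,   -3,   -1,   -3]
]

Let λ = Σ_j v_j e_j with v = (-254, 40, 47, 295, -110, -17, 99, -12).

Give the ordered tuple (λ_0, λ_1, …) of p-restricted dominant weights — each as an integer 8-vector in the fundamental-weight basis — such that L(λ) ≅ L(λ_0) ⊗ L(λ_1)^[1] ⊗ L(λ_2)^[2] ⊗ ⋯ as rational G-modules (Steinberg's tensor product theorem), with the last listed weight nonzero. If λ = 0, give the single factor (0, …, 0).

Compute c_i = Σ_j M_{ij} v_j with v = (-254, 40, 47, 295, -110, -17, 99, -12):
  c_1 = (0)·(-254) + (1)·(40) + (0)·(47) + (0)·(295) + (0)·(-110) + (2)·(-17) + (0)·(99) + (0)·(-12) = 6
  c_2 = (-2)·(-254) + (8)·(40) + (-11)·(47) + (-4)·(295) + (-4)·(-110) + (0)·(-17) + (4)·(99) + (-3)·(-12) = 3
  c_3 = (0)·(-254) + (-2)·(40) + (3)·(47) + (0)·(295) + (0)·(-110) + (0)·(-17) + (-1)·(99) + (-4)·(-12) = 10
  c_4 = (-2)·(-254) + (-3)·(40) + (1)·(47) + (-1)·(295) + (0)·(-110) + (-1)·(-17) + (-1)·(99) + (3)·(-12) = 22
  c_5 = (-1)·(-254) + (0)·(40) + (-1)·(47) + (-1)·(295) + (-1)·(-110) + (0)·(-17) + (0)·(99) + (0)·(-12) = 22
  c_6 = (0)·(-254) + (0)·(40) + (0)·(47) + (0)·(295) + (0)·(-110) + (0)·(-17) + (0)·(99) + (-1)·(-12) = 12
  c_7 = (0)·(-254) + (0)·(40) + (0)·(47) + (0)·(295) + (0)·(-110) + (-1)·(-17) + (0)·(99) + (0)·(-12) = 17
  c_8 = (3)·(-254) + (-3)·(40) + (5)·(47) + (3)·(295) + (2)·(-110) + (-3)·(-17) + (-1)·(99) + (-3)·(-12) = 6
Base-5 expansion of each c_i:
  c_1 = 6 = 1·5^0 + 1·5^1
  c_2 = 3 = 3·5^0
  c_3 = 10 = 0·5^0 + 2·5^1
  c_4 = 22 = 2·5^0 + 4·5^1
  c_5 = 22 = 2·5^0 + 4·5^1
  c_6 = 12 = 2·5^0 + 2·5^1
  c_7 = 17 = 2·5^0 + 3·5^1
  c_8 = 6 = 1·5^0 + 1·5^1
λ_0 = (1, 3, 0, 2, 2, 2, 2, 1)
λ_1 = (1, 0, 2, 4, 4, 2, 3, 1)

((1, 3, 0, 2, 2, 2, 2, 1), (1, 0, 2, 4, 4, 2, 3, 1))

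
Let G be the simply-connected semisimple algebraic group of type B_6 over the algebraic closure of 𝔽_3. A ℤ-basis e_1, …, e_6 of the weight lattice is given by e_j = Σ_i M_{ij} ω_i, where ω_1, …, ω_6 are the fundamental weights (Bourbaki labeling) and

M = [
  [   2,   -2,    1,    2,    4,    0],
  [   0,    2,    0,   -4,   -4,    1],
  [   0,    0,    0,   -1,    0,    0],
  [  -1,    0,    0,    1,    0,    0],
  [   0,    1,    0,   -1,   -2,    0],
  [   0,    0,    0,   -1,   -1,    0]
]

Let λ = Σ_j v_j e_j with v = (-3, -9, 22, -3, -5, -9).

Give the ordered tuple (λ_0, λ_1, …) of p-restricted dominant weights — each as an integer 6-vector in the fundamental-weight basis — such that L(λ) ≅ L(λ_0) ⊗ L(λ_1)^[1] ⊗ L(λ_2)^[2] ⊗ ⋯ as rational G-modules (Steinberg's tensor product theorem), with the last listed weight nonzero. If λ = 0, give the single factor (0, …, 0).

((2, 2, 0, 0, 1, 2), (2, 1, 1, 0, 1, 2))

In the fundamental-weight basis, λ has coordinates c = M·v (v = (-3, -9, 22, -3, -5, -9)):
  c_1 = (2)·(-3) + (-2)·(-9) + 1·22 + (2)·(-3) + (4)·(-5) + (0)·(-9) = 8
  c_2 = (0)·(-3) + (2)·(-9) + 0·22 + (-4)·(-3) + (-4)·(-5) + (1)·(-9) = 5
  c_3 = (0)·(-3) + (0)·(-9) + 0·22 + (-1)·(-3) + (0)·(-5) + (0)·(-9) = 3
  c_4 = (-1)·(-3) + (0)·(-9) + 0·22 + (1)·(-3) + (0)·(-5) + (0)·(-9) = 0
  c_5 = (0)·(-3) + (1)·(-9) + 0·22 + (-1)·(-3) + (-2)·(-5) + (0)·(-9) = 4
  c_6 = (0)·(-3) + (0)·(-9) + 0·22 + (-1)·(-3) + (-1)·(-5) + (0)·(-9) = 8
Expand coordinatewise in base 3:
  c_1 = 8 = 2·3^0 + 2·3^1
  c_2 = 5 = 2·3^0 + 1·3^1
  c_3 = 3 = 0·3^0 + 1·3^1
  c_4 = 0
  c_5 = 4 = 1·3^0 + 1·3^1
  c_6 = 8 = 2·3^0 + 2·3^1
p-restricted factor λ_0 = (2, 2, 0, 0, 1, 2)
p-restricted factor λ_1 = (2, 1, 1, 0, 1, 2)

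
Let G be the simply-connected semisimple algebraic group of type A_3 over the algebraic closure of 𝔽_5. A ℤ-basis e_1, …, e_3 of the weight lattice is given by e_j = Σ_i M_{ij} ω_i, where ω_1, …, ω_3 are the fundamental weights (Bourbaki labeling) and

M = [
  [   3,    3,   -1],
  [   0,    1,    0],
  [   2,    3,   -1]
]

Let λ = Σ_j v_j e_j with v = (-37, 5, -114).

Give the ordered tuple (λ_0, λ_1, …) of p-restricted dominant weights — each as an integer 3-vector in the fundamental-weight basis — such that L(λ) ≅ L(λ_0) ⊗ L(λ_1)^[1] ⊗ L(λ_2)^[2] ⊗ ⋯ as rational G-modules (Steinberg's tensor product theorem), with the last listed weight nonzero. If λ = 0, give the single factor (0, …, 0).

((3, 0, 0), (3, 1, 1), (0, 0, 2))

ω-coordinates c = M·v, v = (-37, 5, -114):
  c_1 = (3)·(-37) + (3)·(5) + (-1)·(-114) = 18
  c_2 = (0)·(-37) + (1)·(5) + (0)·(-114) = 5
  c_3 = (2)·(-37) + (3)·(5) + (-1)·(-114) = 55
Base-5 expansion of each c_i:
  c_1 = 18 = 3·5^0 + 3·5^1
  c_2 = 5 = 0·5^0 + 1·5^1
  c_3 = 55 = 0·5^0 + 1·5^1 + 2·5^2
p-restricted factor λ_0 = (3, 0, 0)
p-restricted factor λ_1 = (3, 1, 1)
p-restricted factor λ_2 = (0, 0, 2)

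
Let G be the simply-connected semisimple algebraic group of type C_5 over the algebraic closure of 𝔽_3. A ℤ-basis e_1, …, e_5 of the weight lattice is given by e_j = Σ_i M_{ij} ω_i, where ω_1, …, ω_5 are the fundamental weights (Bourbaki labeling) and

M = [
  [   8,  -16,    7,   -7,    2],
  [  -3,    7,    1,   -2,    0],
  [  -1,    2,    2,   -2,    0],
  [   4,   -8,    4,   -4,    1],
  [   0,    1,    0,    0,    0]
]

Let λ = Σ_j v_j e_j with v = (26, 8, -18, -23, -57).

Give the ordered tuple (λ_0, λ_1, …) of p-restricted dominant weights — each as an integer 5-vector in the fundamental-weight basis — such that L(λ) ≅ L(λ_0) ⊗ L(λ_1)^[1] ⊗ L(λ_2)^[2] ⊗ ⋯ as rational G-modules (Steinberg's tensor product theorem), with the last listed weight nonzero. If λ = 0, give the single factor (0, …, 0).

((1, 0, 0, 0, 2), (0, 2, 0, 1, 2))

Change of basis e → ω: c = M·v where v = (26, 8, -18, -23, -57):
  c_1 = 8·26 + (-16)·(8) + (7)·(-18) + (-7)·(-23) + (2)·(-57) = 1
  c_2 = (-3)·(26) + 7·8 + (1)·(-18) + (-2)·(-23) + (0)·(-57) = 6
  c_3 = (-1)·(26) + 2·8 + (2)·(-18) + (-2)·(-23) + (0)·(-57) = 0
  c_4 = 4·26 + (-8)·(8) + (4)·(-18) + (-4)·(-23) + (1)·(-57) = 3
  c_5 = 0·26 + 1·8 + (0)·(-18) + (0)·(-23) + (0)·(-57) = 8
Expand coordinatewise in base 3:
  c_1 = 1 = 1·3^0
  c_2 = 6 = 0·3^0 + 2·3^1
  c_3 = 0
  c_4 = 3 = 0·3^0 + 1·3^1
  c_5 = 8 = 2·3^0 + 2·3^1
Factor λ_0 = (1, 0, 0, 0, 2)
Factor λ_1 = (0, 2, 0, 1, 2)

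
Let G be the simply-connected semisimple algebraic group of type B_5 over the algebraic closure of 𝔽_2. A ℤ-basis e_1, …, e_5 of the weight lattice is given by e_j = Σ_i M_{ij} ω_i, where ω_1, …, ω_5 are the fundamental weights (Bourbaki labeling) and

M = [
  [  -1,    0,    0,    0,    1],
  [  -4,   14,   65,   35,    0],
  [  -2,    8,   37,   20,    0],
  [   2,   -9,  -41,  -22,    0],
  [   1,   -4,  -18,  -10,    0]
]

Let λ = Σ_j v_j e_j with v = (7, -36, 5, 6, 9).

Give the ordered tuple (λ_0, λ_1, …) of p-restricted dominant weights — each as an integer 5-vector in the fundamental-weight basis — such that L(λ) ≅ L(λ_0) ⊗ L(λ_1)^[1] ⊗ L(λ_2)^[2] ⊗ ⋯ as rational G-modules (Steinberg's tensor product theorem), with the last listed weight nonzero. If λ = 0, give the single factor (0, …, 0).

((0, 1, 1, 1, 1), (1, 1, 1, 0, 0))

ω-coordinates c = M·v, v = (7, -36, 5, 6, 9):
  c_1 = (-1)·(7) + (0)·(-36) + (0)·(5) + (0)·(6) + (1)·(9) = 2
  c_2 = (-4)·(7) + (14)·(-36) + (65)·(5) + (35)·(6) + (0)·(9) = 3
  c_3 = (-2)·(7) + (8)·(-36) + (37)·(5) + (20)·(6) + (0)·(9) = 3
  c_4 = (2)·(7) + (-9)·(-36) + (-41)·(5) + (-22)·(6) + (0)·(9) = 1
  c_5 = (1)·(7) + (-4)·(-36) + (-18)·(5) + (-10)·(6) + (0)·(9) = 1
Base-2 expansion of each c_i:
  c_1 = 2 = 0·2^0 + 1·2^1
  c_2 = 3 = 1·2^0 + 1·2^1
  c_3 = 3 = 1·2^0 + 1·2^1
  c_4 = 1 = 1·2^0
  c_5 = 1 = 1·2^0
p-restricted factor λ_0 = (0, 1, 1, 1, 1)
p-restricted factor λ_1 = (1, 1, 1, 0, 0)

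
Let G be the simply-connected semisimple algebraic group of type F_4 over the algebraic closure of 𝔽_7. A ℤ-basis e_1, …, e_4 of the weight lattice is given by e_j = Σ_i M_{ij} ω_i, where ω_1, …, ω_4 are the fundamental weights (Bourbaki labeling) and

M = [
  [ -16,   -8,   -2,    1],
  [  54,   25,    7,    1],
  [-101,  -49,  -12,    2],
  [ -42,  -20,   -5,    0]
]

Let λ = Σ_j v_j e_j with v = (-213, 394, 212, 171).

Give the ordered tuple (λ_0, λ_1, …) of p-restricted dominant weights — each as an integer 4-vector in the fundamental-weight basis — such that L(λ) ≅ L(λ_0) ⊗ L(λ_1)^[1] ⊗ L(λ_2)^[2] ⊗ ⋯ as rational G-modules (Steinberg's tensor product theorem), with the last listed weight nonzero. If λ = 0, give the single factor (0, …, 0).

((3, 3, 5, 6),)

Converting to the ω-basis (c_i = row i of M dotted with v = (-213, 394, 212, 171)):
  c_1 = (-16)·(-213) + (-8)·(394) + (-2)·(212) + 1·171 = 3
  c_2 = (54)·(-213) + 25·394 + 7·212 + 1·171 = 3
  c_3 = (-101)·(-213) + (-49)·(394) + (-12)·(212) + 2·171 = 5
  c_4 = (-42)·(-213) + (-20)·(394) + (-5)·(212) + 0·171 = 6
p = 7; digits c_i = Σ_j d_{ij}·7^j, 0 ≤ d_{ij} < 7:
  c_1 = 3 = 3·7^0
  c_2 = 3 = 3·7^0
  c_3 = 5 = 5·7^0
  c_4 = 6 = 6·7^0
Factor λ_0 = (3, 3, 5, 6)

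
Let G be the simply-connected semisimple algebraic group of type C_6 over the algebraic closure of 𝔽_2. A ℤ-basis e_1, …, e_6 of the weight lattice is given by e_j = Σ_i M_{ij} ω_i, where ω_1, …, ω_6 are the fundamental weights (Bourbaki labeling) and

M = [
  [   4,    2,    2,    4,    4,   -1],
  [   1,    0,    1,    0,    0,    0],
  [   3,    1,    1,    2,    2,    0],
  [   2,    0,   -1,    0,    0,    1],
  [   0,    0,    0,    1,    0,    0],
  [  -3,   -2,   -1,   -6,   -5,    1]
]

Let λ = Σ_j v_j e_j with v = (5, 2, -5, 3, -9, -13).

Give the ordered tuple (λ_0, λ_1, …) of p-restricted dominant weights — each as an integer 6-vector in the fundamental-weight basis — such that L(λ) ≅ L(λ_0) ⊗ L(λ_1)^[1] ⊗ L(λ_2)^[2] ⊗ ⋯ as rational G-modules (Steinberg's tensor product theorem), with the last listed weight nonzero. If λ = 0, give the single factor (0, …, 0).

((1, 0, 0, 0, 1, 0), (1, 0, 0, 1, 1, 0))

Change of basis e → ω: c = M·v where v = (5, 2, -5, 3, -9, -13):
  c_1 = 4*5 + 2*2 + 2*-5 + 4*3 + 4*-9 + -1*-13 = 3
  c_2 = 1*5 + 0*2 + 1*-5 + 0*3 + 0*-9 + 0*-13 = 0
  c_3 = 3*5 + 1*2 + 1*-5 + 2*3 + 2*-9 + 0*-13 = 0
  c_4 = 2*5 + 0*2 + -1*-5 + 0*3 + 0*-9 + 1*-13 = 2
  c_5 = 0*5 + 0*2 + 0*-5 + 1*3 + 0*-9 + 0*-13 = 3
  c_6 = -3*5 + -2*2 + -1*-5 + -6*3 + -5*-9 + 1*-13 = 0
p = 2; digits c_i = Σ_j d_{ij}·2^j, 0 ≤ d_{ij} < 2:
  c_1 = 3 = 1·2^0 + 1·2^1
  c_2 = 0
  c_3 = 0
  c_4 = 2 = 0·2^0 + 1·2^1
  c_5 = 3 = 1·2^0 + 1·2^1
  c_6 = 0
Factor λ_0 = (1, 0, 0, 0, 1, 0)
Factor λ_1 = (1, 0, 0, 1, 1, 0)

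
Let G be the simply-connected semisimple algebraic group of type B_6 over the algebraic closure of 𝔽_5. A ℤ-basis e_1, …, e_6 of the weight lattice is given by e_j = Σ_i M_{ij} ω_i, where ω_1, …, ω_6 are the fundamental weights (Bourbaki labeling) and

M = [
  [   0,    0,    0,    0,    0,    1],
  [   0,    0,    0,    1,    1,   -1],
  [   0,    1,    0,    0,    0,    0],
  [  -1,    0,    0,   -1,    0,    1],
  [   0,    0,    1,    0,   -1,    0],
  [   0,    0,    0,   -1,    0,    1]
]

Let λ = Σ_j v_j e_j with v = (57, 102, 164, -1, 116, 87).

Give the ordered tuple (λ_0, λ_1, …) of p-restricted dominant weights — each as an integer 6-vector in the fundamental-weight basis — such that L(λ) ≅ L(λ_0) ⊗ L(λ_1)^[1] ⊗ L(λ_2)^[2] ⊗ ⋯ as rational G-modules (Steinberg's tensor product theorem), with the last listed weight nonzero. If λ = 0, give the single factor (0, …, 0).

((2, 3, 2, 1, 3, 3), (2, 0, 0, 1, 4, 2), (3, 1, 4, 1, 1, 3))

Compute c_i = Σ_j M_{ij} v_j with v = (57, 102, 164, -1, 116, 87):
  c_1 = 0*57 + 0*102 + 0*164 + 0*-1 + 0*116 + 1*87 = 87
  c_2 = 0*57 + 0*102 + 0*164 + 1*-1 + 1*116 + -1*87 = 28
  c_3 = 0*57 + 1*102 + 0*164 + 0*-1 + 0*116 + 0*87 = 102
  c_4 = -1*57 + 0*102 + 0*164 + -1*-1 + 0*116 + 1*87 = 31
  c_5 = 0*57 + 0*102 + 1*164 + 0*-1 + -1*116 + 0*87 = 48
  c_6 = 0*57 + 0*102 + 0*164 + -1*-1 + 0*116 + 1*87 = 88
Writing each c_i in base p = 5:
  c_1 = 87 = 2·5^0 + 2·5^1 + 3·5^2
  c_2 = 28 = 3·5^0 + 0·5^1 + 1·5^2
  c_3 = 102 = 2·5^0 + 0·5^1 + 4·5^2
  c_4 = 31 = 1·5^0 + 1·5^1 + 1·5^2
  c_5 = 48 = 3·5^0 + 4·5^1 + 1·5^2
  c_6 = 88 = 3·5^0 + 2·5^1 + 3·5^2
λ_0 = (2, 3, 2, 1, 3, 3)
λ_1 = (2, 0, 0, 1, 4, 2)
λ_2 = (3, 1, 4, 1, 1, 3)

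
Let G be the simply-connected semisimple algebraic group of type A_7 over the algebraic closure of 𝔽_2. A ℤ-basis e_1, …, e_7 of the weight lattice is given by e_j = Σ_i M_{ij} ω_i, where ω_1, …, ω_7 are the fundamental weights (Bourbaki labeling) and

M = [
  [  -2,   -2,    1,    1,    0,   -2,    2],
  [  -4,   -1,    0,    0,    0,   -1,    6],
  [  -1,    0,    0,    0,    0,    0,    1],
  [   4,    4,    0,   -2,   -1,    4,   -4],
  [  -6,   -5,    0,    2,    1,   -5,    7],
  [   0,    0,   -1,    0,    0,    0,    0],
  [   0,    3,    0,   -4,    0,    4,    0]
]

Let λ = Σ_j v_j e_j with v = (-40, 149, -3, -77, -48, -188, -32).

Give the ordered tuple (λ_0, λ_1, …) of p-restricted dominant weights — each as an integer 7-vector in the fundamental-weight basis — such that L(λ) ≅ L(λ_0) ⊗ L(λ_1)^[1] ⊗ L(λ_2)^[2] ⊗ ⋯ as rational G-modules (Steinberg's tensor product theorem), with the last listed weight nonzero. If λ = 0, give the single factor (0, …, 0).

((0, 1, 0, 0, 1, 1, 1), (1, 1, 0, 1, 0, 1, 1), (1, 1, 0, 1, 0, 0, 0), (1, 0, 1, 1, 1, 0, 0))

Change of basis e → ω: c = M·v where v = (-40, 149, -3, -77, -48, -188, -32):
  c_1 = (-2)·(-40) + (-2)·(149) + (1)·(-3) + (1)·(-77) + (0)·(-48) + (-2)·(-188) + (2)·(-32) = 14
  c_2 = (-4)·(-40) + (-1)·(149) + (0)·(-3) + (0)·(-77) + (0)·(-48) + (-1)·(-188) + (6)·(-32) = 7
  c_3 = (-1)·(-40) + 0·149 + (0)·(-3) + (0)·(-77) + (0)·(-48) + (0)·(-188) + (1)·(-32) = 8
  c_4 = (4)·(-40) + 4·149 + (0)·(-3) + (-2)·(-77) + (-1)·(-48) + (4)·(-188) + (-4)·(-32) = 14
  c_5 = (-6)·(-40) + (-5)·(149) + (0)·(-3) + (2)·(-77) + (1)·(-48) + (-5)·(-188) + (7)·(-32) = 9
  c_6 = (0)·(-40) + 0·149 + (-1)·(-3) + (0)·(-77) + (0)·(-48) + (0)·(-188) + (0)·(-32) = 3
  c_7 = (0)·(-40) + 3·149 + (0)·(-3) + (-4)·(-77) + (0)·(-48) + (4)·(-188) + (0)·(-32) = 3
Writing each c_i in base p = 2:
  c_1 = 14 = 0·2^0 + 1·2^1 + 1·2^2 + 1·2^3
  c_2 = 7 = 1·2^0 + 1·2^1 + 1·2^2
  c_3 = 8 = 0·2^0 + 0·2^1 + 0·2^2 + 1·2^3
  c_4 = 14 = 0·2^0 + 1·2^1 + 1·2^2 + 1·2^3
  c_5 = 9 = 1·2^0 + 0·2^1 + 0·2^2 + 1·2^3
  c_6 = 3 = 1·2^0 + 1·2^1
  c_7 = 3 = 1·2^0 + 1·2^1
λ_0 = (0, 1, 0, 0, 1, 1, 1)
λ_1 = (1, 1, 0, 1, 0, 1, 1)
λ_2 = (1, 1, 0, 1, 0, 0, 0)
λ_3 = (1, 0, 1, 1, 1, 0, 0)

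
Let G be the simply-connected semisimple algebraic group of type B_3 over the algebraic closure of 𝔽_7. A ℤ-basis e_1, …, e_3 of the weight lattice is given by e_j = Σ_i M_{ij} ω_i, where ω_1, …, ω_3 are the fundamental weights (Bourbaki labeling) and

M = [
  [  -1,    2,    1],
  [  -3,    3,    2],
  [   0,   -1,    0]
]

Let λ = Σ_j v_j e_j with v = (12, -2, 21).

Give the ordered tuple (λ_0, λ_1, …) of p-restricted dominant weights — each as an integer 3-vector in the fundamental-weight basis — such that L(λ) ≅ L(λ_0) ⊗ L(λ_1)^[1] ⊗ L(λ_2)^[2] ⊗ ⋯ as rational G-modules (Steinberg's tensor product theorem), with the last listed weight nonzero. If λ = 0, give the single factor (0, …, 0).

ω-coordinates c = M·v, v = (12, -2, 21):
  c_1 = (-1)·(12) + (2)·(-2) + 1·21 = 5
  c_2 = (-3)·(12) + (3)·(-2) + 2·21 = 0
  c_3 = 0·12 + (-1)·(-2) + 0·21 = 2
p = 7; digits c_i = Σ_j d_{ij}·7^j, 0 ≤ d_{ij} < 7:
  c_1 = 5 = 5·7^0
  c_2 = 0
  c_3 = 2 = 2·7^0
p-restricted factor λ_0 = (5, 0, 2)

((5, 0, 2),)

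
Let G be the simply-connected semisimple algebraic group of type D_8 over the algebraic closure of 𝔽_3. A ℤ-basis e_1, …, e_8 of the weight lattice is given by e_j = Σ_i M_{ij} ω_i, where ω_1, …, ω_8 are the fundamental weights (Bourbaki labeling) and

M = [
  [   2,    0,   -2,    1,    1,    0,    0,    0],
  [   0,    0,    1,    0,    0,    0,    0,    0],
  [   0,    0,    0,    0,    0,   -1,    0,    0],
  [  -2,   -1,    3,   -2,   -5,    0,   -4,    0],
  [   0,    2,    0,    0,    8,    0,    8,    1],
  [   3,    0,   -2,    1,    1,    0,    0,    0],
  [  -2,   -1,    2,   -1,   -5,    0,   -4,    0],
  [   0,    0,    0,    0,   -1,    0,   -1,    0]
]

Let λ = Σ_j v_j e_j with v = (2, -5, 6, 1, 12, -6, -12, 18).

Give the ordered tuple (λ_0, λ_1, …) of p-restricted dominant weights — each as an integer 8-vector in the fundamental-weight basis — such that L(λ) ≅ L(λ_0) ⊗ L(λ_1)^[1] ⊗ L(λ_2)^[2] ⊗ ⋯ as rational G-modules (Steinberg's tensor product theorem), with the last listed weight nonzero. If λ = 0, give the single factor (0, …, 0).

((2, 0, 0, 2, 2, 1, 0, 0), (1, 2, 2, 1, 2, 2, 0, 0))

In the fundamental-weight basis, λ has coordinates c = M·v (v = (2, -5, 6, 1, 12, -6, -12, 18)):
  c_1 = (2)·(2) + (0)·(-5) + (-2)·(6) + (1)·(1) + (1)·(12) + (0)·(-6) + (0)·(-12) + (0)·(18) = 5
  c_2 = (0)·(2) + (0)·(-5) + (1)·(6) + (0)·(1) + (0)·(12) + (0)·(-6) + (0)·(-12) + (0)·(18) = 6
  c_3 = (0)·(2) + (0)·(-5) + (0)·(6) + (0)·(1) + (0)·(12) + (-1)·(-6) + (0)·(-12) + (0)·(18) = 6
  c_4 = (-2)·(2) + (-1)·(-5) + (3)·(6) + (-2)·(1) + (-5)·(12) + (0)·(-6) + (-4)·(-12) + (0)·(18) = 5
  c_5 = (0)·(2) + (2)·(-5) + (0)·(6) + (0)·(1) + (8)·(12) + (0)·(-6) + (8)·(-12) + (1)·(18) = 8
  c_6 = (3)·(2) + (0)·(-5) + (-2)·(6) + (1)·(1) + (1)·(12) + (0)·(-6) + (0)·(-12) + (0)·(18) = 7
  c_7 = (-2)·(2) + (-1)·(-5) + (2)·(6) + (-1)·(1) + (-5)·(12) + (0)·(-6) + (-4)·(-12) + (0)·(18) = 0
  c_8 = (0)·(2) + (0)·(-5) + (0)·(6) + (0)·(1) + (-1)·(12) + (0)·(-6) + (-1)·(-12) + (0)·(18) = 0
p = 3; digits c_i = Σ_j d_{ij}·3^j, 0 ≤ d_{ij} < 3:
  c_1 = 5 = 2·3^0 + 1·3^1
  c_2 = 6 = 0·3^0 + 2·3^1
  c_3 = 6 = 0·3^0 + 2·3^1
  c_4 = 5 = 2·3^0 + 1·3^1
  c_5 = 8 = 2·3^0 + 2·3^1
  c_6 = 7 = 1·3^0 + 2·3^1
  c_7 = 0
  c_8 = 0
p-restricted factor λ_0 = (2, 0, 0, 2, 2, 1, 0, 0)
p-restricted factor λ_1 = (1, 2, 2, 1, 2, 2, 0, 0)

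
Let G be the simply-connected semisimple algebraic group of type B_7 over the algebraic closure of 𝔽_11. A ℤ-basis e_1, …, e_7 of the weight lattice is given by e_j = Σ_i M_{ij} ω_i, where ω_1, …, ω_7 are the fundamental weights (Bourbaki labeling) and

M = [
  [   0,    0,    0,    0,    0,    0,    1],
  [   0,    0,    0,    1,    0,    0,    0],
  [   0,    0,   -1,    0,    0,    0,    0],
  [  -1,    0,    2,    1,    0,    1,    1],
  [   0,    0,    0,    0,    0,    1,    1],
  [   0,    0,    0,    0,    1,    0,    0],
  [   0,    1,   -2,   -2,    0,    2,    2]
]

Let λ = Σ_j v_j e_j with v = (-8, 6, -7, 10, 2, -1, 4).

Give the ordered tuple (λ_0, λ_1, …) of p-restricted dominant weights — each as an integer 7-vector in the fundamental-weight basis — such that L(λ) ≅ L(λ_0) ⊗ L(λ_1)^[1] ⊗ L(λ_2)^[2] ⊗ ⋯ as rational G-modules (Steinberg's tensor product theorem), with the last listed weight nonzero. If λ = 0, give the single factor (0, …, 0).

((4, 10, 7, 7, 3, 2, 6),)

Change of basis e → ω: c = M·v where v = (-8, 6, -7, 10, 2, -1, 4):
  c_1 = 0*-8 + 0*6 + 0*-7 + 0*10 + 0*2 + 0*-1 + 1*4 = 4
  c_2 = 0*-8 + 0*6 + 0*-7 + 1*10 + 0*2 + 0*-1 + 0*4 = 10
  c_3 = 0*-8 + 0*6 + -1*-7 + 0*10 + 0*2 + 0*-1 + 0*4 = 7
  c_4 = -1*-8 + 0*6 + 2*-7 + 1*10 + 0*2 + 1*-1 + 1*4 = 7
  c_5 = 0*-8 + 0*6 + 0*-7 + 0*10 + 0*2 + 1*-1 + 1*4 = 3
  c_6 = 0*-8 + 0*6 + 0*-7 + 0*10 + 1*2 + 0*-1 + 0*4 = 2
  c_7 = 0*-8 + 1*6 + -2*-7 + -2*10 + 0*2 + 2*-1 + 2*4 = 6
Expand coordinatewise in base 11:
  c_1 = 4 = 4·11^0
  c_2 = 10 = 10·11^0
  c_3 = 7 = 7·11^0
  c_4 = 7 = 7·11^0
  c_5 = 3 = 3·11^0
  c_6 = 2 = 2·11^0
  c_7 = 6 = 6·11^0
p-restricted factor λ_0 = (4, 10, 7, 7, 3, 2, 6)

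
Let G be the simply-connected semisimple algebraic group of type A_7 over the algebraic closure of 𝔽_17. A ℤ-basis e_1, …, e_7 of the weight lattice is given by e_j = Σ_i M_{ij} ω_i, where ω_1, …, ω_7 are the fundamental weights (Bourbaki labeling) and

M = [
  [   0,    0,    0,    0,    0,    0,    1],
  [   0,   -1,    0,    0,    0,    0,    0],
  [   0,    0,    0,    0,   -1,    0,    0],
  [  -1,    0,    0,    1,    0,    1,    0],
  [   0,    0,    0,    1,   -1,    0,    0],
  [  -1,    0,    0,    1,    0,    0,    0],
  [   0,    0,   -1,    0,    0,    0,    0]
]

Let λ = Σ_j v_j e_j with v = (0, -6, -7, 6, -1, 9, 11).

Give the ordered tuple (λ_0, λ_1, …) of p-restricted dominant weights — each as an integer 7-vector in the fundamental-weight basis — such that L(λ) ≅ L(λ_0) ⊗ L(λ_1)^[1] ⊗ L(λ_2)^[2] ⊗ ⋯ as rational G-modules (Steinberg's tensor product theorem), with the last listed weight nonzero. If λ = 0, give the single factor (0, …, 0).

((11, 6, 1, 15, 7, 6, 7),)

Converting to the ω-basis (c_i = row i of M dotted with v = (0, -6, -7, 6, -1, 9, 11)):
  c_1 = 0*0 + 0*-6 + 0*-7 + 0*6 + 0*-1 + 0*9 + 1*11 = 11
  c_2 = 0*0 + -1*-6 + 0*-7 + 0*6 + 0*-1 + 0*9 + 0*11 = 6
  c_3 = 0*0 + 0*-6 + 0*-7 + 0*6 + -1*-1 + 0*9 + 0*11 = 1
  c_4 = -1*0 + 0*-6 + 0*-7 + 1*6 + 0*-1 + 1*9 + 0*11 = 15
  c_5 = 0*0 + 0*-6 + 0*-7 + 1*6 + -1*-1 + 0*9 + 0*11 = 7
  c_6 = -1*0 + 0*-6 + 0*-7 + 1*6 + 0*-1 + 0*9 + 0*11 = 6
  c_7 = 0*0 + 0*-6 + -1*-7 + 0*6 + 0*-1 + 0*9 + 0*11 = 7
p = 17; digits c_i = Σ_j d_{ij}·17^j, 0 ≤ d_{ij} < 17:
  c_1 = 11 = 11·17^0
  c_2 = 6 = 6·17^0
  c_3 = 1 = 1·17^0
  c_4 = 15 = 15·17^0
  c_5 = 7 = 7·17^0
  c_6 = 6 = 6·17^0
  c_7 = 7 = 7·17^0
λ_0 = (11, 6, 1, 15, 7, 6, 7)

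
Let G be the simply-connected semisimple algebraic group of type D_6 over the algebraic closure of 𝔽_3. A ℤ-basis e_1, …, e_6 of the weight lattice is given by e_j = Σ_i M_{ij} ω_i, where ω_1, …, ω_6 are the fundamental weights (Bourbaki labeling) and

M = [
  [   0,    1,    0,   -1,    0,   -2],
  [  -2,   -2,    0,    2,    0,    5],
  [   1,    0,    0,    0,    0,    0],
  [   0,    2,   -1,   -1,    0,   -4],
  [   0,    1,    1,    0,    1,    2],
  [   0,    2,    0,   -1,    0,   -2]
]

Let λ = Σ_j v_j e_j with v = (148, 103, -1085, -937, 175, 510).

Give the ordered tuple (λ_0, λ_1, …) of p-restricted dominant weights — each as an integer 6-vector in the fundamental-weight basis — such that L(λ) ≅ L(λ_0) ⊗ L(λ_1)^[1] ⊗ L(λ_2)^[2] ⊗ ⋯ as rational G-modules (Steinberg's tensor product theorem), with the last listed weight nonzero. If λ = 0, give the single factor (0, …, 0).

Compute c_i = Σ_j M_{ij} v_j with v = (148, 103, -1085, -937, 175, 510):
  c_1 = 0·148 + 1·103 + (0)·(-1085) + (-1)·(-937) + 0·175 + (-2)·(510) = 20
  c_2 = (-2)·(148) + (-2)·(103) + (0)·(-1085) + (2)·(-937) + 0·175 + 5·510 = 174
  c_3 = 1·148 + 0·103 + (0)·(-1085) + (0)·(-937) + 0·175 + 0·510 = 148
  c_4 = 0·148 + 2·103 + (-1)·(-1085) + (-1)·(-937) + 0·175 + (-4)·(510) = 188
  c_5 = 0·148 + 1·103 + (1)·(-1085) + (0)·(-937) + 1·175 + 2·510 = 213
  c_6 = 0·148 + 2·103 + (0)·(-1085) + (-1)·(-937) + 0·175 + (-2)·(510) = 123
p = 3; digits c_i = Σ_j d_{ij}·3^j, 0 ≤ d_{ij} < 3:
  c_1 = 20 = 2·3^0 + 0·3^1 + 2·3^2
  c_2 = 174 = 0·3^0 + 1·3^1 + 1·3^2 + 0·3^3 + 2·3^4
  c_3 = 148 = 1·3^0 + 1·3^1 + 1·3^2 + 2·3^3 + 1·3^4
  c_4 = 188 = 2·3^0 + 2·3^1 + 2·3^2 + 0·3^3 + 2·3^4
  c_5 = 213 = 0·3^0 + 2·3^1 + 2·3^2 + 1·3^3 + 2·3^4
  c_6 = 123 = 0·3^0 + 2·3^1 + 1·3^2 + 1·3^3 + 1·3^4
λ_0 = (2, 0, 1, 2, 0, 0)
λ_1 = (0, 1, 1, 2, 2, 2)
λ_2 = (2, 1, 1, 2, 2, 1)
λ_3 = (0, 0, 2, 0, 1, 1)
λ_4 = (0, 2, 1, 2, 2, 1)

((2, 0, 1, 2, 0, 0), (0, 1, 1, 2, 2, 2), (2, 1, 1, 2, 2, 1), (0, 0, 2, 0, 1, 1), (0, 2, 1, 2, 2, 1))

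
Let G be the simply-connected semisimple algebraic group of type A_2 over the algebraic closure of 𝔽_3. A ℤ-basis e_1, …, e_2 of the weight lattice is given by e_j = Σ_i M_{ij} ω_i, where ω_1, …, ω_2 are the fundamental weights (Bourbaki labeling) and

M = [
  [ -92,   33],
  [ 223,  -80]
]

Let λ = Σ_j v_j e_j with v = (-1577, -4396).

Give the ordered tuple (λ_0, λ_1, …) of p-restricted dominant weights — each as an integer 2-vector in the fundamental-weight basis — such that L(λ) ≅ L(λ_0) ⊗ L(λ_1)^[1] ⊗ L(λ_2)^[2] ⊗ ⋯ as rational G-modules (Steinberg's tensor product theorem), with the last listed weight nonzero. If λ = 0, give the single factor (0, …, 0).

Change of basis e → ω: c = M·v where v = (-1577, -4396):
  c_1 = (-92)·(-1577) + (33)·(-4396) = 16
  c_2 = (223)·(-1577) + (-80)·(-4396) = 9
Base-3 expansion of each c_i:
  c_1 = 16 = 1·3^0 + 2·3^1 + 1·3^2
  c_2 = 9 = 0·3^0 + 0·3^1 + 1·3^2
Factor λ_0 = (1, 0)
Factor λ_1 = (2, 0)
Factor λ_2 = (1, 1)

((1, 0), (2, 0), (1, 1))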